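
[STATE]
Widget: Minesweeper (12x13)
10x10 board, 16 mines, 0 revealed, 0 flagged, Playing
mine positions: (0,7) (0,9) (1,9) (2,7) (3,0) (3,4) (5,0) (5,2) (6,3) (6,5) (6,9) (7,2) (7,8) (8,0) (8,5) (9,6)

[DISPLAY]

■■■■■■■■■■  
■■■■■■■■■■  
■■■■■■■■■■  
■■■■■■■■■■  
■■■■■■■■■■  
■■■■■■■■■■  
■■■■■■■■■■  
■■■■■■■■■■  
■■■■■■■■■■  
■■■■■■■■■■  
            
            
            


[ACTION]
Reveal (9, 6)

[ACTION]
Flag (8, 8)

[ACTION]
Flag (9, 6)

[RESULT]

■■■■■■■✹■✹  
■■■■■■■■■✹  
■■■■■■■✹■■  
✹■■■✹■■■■■  
■■■■■■■■■■  
✹■✹■■■■■■■  
■■■✹■✹■■■✹  
■■✹■■■■■✹■  
✹■■■■✹■■■■  
■■■■■■✹■■■  
            
            
            


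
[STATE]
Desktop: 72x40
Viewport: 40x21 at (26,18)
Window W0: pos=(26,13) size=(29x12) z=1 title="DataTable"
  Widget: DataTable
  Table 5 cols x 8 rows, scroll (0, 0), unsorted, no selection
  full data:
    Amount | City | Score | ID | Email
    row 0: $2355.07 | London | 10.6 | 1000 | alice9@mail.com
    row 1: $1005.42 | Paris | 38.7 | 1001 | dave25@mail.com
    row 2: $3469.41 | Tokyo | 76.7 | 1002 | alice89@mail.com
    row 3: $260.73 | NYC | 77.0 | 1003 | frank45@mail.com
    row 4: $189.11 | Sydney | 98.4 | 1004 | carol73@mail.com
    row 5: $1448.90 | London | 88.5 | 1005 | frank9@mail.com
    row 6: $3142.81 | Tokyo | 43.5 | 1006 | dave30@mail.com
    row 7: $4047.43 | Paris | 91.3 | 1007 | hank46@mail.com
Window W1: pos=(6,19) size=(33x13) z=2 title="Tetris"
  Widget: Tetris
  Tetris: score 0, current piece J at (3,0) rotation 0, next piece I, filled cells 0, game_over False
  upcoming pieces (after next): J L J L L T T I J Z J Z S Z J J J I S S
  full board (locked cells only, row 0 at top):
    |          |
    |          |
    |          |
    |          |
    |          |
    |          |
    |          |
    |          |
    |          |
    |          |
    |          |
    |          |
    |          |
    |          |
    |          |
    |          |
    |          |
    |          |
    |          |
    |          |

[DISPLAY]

┃$2355.07│London│10.6 │1000│┃           
━━━━━━━━━━━━┓is │38.7 │1001│┃           
            ┃yo │76.7 │1002│┃           
────────────┨   │77.0 │1003│┃           
            ┃ney│98.4 │1004│┃           
            ┃don│88.5 │1005│┃           
            ┃━━━━━━━━━━━━━━━┛           
            ┃                           
            ┃                           
            ┃                           
            ┃                           
            ┃                           
            ┃                           
━━━━━━━━━━━━┛                           
                                        
                                        
                                        
                                        
                                        
                                        
                                        


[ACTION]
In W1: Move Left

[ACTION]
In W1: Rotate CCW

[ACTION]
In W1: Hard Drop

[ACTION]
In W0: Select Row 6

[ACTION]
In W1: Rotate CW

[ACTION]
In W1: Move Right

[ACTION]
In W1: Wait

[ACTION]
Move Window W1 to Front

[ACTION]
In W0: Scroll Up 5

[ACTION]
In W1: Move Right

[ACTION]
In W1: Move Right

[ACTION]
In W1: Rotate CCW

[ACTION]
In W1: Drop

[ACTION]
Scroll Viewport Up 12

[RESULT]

                                        
                                        
                                        
                                        
                                        
                                        
                                        
┏━━━━━━━━━━━━━━━━━━━━━━━━━━━┓           
┃ DataTable                 ┃           
┠───────────────────────────┨           
┃Amount  │City  │Score│ID  │┃           
┃────────┼──────┼─────┼────┼┃           
┃$2355.07│London│10.6 │1000│┃           
━━━━━━━━━━━━┓is │38.7 │1001│┃           
            ┃yo │76.7 │1002│┃           
────────────┨   │77.0 │1003│┃           
            ┃ney│98.4 │1004│┃           
            ┃don│88.5 │1005│┃           
            ┃━━━━━━━━━━━━━━━┛           
            ┃                           
            ┃                           


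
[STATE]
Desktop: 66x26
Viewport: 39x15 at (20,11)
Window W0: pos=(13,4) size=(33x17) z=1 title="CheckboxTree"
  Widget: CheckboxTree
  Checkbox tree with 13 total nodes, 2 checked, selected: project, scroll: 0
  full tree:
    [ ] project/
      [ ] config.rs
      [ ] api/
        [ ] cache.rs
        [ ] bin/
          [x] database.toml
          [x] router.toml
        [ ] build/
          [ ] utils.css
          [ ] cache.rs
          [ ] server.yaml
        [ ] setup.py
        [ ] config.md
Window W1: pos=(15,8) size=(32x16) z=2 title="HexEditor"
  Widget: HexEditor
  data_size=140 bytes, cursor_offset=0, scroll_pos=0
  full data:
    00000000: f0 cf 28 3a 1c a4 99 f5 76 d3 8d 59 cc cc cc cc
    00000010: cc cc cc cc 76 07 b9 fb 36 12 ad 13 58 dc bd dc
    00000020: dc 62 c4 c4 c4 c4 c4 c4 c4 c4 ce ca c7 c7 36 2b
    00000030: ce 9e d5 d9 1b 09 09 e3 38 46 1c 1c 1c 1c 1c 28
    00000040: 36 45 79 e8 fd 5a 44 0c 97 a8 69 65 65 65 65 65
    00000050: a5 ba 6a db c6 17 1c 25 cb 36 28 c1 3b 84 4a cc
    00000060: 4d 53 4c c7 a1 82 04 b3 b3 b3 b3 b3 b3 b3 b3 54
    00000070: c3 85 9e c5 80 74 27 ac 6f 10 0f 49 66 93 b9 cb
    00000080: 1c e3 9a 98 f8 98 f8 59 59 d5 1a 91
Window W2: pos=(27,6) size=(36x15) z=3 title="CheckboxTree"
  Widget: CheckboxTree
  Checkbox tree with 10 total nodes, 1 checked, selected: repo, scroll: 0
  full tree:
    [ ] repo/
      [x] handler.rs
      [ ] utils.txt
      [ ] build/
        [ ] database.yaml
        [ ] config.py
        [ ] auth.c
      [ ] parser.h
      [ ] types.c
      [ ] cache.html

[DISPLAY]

0000  F┃   [ ] utils.txt               
0010  c┃   [ ] build/                  
0020  d┃     [ ] database.yaml         
0030  c┃     [ ] config.py             
0040  3┃     [ ] auth.c                
0050  a┃   [ ] parser.h                
0060  4┃   [ ] types.c                 
0070  c┃   [ ] cache.html              
0080  1┃                               
       ┗━━━━━━━━━━━━━━━━━━━━━━━━━━━━━━━
                          ┃            
                          ┃            
━━━━━━━━━━━━━━━━━━━━━━━━━━┛            
                                       
                                       


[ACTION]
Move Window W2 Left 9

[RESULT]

  [ ] utils.txt                  ┃     
  [ ] build/                     ┃     
    [ ] database.yaml            ┃     
    [ ] config.py                ┃     
    [ ] auth.c                   ┃     
  [ ] parser.h                   ┃     
  [ ] types.c                    ┃     
  [ ] cache.html                 ┃     
                                 ┃     
━━━━━━━━━━━━━━━━━━━━━━━━━━━━━━━━━┛     
                          ┃            
                          ┃            
━━━━━━━━━━━━━━━━━━━━━━━━━━┛            
                                       
                                       


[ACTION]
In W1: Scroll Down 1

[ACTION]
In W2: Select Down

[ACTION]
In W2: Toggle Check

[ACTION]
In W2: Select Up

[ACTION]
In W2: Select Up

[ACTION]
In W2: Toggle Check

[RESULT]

  [x] utils.txt                  ┃     
  [x] build/                     ┃     
    [x] database.yaml            ┃     
    [x] config.py                ┃     
    [x] auth.c                   ┃     
  [x] parser.h                   ┃     
  [x] types.c                    ┃     
  [x] cache.html                 ┃     
                                 ┃     
━━━━━━━━━━━━━━━━━━━━━━━━━━━━━━━━━┛     
                          ┃            
                          ┃            
━━━━━━━━━━━━━━━━━━━━━━━━━━┛            
                                       
                                       


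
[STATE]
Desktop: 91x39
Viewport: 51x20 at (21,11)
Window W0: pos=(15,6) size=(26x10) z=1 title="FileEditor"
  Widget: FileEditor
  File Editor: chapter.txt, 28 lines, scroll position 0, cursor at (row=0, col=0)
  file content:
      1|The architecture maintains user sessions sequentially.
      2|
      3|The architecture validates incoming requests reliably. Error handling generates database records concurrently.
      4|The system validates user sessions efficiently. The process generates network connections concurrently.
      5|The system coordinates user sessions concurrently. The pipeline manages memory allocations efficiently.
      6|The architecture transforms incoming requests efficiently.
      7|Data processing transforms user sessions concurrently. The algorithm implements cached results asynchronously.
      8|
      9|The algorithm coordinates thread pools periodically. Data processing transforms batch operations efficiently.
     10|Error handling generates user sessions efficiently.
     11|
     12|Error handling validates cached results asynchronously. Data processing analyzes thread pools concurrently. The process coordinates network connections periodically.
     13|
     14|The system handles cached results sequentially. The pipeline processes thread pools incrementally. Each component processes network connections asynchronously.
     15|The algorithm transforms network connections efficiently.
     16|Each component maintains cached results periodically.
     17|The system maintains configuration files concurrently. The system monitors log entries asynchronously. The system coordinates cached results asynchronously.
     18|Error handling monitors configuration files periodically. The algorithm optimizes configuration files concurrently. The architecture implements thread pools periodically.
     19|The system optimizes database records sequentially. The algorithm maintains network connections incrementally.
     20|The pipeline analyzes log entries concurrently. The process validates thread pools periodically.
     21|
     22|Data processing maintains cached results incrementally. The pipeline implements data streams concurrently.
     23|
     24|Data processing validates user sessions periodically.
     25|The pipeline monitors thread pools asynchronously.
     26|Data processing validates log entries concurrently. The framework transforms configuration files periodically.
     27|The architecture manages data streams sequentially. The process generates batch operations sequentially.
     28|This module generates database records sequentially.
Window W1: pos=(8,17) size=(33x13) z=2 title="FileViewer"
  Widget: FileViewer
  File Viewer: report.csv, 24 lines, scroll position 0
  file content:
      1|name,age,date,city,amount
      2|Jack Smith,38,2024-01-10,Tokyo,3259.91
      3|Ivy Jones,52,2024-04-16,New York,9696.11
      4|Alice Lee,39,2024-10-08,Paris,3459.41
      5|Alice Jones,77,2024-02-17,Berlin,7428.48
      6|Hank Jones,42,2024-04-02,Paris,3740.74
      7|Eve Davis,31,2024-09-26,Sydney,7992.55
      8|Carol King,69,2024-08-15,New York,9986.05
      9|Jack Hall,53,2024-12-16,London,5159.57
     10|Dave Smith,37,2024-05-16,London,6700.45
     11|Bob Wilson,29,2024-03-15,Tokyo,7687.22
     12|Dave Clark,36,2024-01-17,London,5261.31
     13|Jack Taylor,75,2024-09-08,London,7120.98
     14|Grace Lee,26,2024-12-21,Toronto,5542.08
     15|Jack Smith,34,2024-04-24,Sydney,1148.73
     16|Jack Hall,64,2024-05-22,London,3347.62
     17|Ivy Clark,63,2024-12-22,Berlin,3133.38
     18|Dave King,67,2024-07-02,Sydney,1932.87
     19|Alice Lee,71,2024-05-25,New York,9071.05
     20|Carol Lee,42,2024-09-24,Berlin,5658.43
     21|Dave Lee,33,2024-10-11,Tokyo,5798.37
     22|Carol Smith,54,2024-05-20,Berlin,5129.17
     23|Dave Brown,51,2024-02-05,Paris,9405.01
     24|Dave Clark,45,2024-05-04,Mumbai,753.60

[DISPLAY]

rchitecture valida░┃                               
ystem validates us░┃                               
ystem coordinates ░┃                               
rchitecture transf▼┃                               
━━━━━━━━━━━━━━━━━━━┛                               
                                                   
━━━━━━━━━━━━━━━━━━━┓                               
                   ┃                               
───────────────────┨                               
e,city,amount     ▲┃                               
8,2024-01-10,Tokyo█┃                               
,2024-04-16,New Yo░┃                               
,2024-10-08,Paris,░┃                               
77,2024-02-17,Berl░┃                               
2,2024-04-02,Paris░┃                               
,2024-09-26,Sydney░┃                               
9,2024-08-15,New Y░┃                               
,2024-12-16,London▼┃                               
━━━━━━━━━━━━━━━━━━━┛                               
                                                   


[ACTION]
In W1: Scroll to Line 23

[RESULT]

rchitecture valida░┃                               
ystem validates us░┃                               
ystem coordinates ░┃                               
rchitecture transf▼┃                               
━━━━━━━━━━━━━━━━━━━┛                               
                                                   
━━━━━━━━━━━━━━━━━━━┓                               
                   ┃                               
───────────────────┨                               
,2024-05-22,London▲┃                               
,2024-12-22,Berlin░┃                               
,2024-07-02,Sydney░┃                               
,2024-05-25,New Yo░┃                               
,2024-09-24,Berlin░┃                               
2024-10-11,Tokyo,5░┃                               
54,2024-05-20,Berl░┃                               
1,2024-02-05,Paris█┃                               
5,2024-05-04,Mumba▼┃                               
━━━━━━━━━━━━━━━━━━━┛                               
                                                   


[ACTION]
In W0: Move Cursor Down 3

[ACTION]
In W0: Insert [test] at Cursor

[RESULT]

rchitecture valida░┃                               
he system validate░┃                               
ystem coordinates ░┃                               
rchitecture transf▼┃                               
━━━━━━━━━━━━━━━━━━━┛                               
                                                   
━━━━━━━━━━━━━━━━━━━┓                               
                   ┃                               
───────────────────┨                               
,2024-05-22,London▲┃                               
,2024-12-22,Berlin░┃                               
,2024-07-02,Sydney░┃                               
,2024-05-25,New Yo░┃                               
,2024-09-24,Berlin░┃                               
2024-10-11,Tokyo,5░┃                               
54,2024-05-20,Berl░┃                               
1,2024-02-05,Paris█┃                               
5,2024-05-04,Mumba▼┃                               
━━━━━━━━━━━━━━━━━━━┛                               
                                                   


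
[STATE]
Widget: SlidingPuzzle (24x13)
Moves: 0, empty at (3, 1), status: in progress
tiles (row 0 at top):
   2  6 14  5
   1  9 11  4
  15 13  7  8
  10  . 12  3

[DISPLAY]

┌────┬────┬────┬────┐   
│  2 │  6 │ 14 │  5 │   
├────┼────┼────┼────┤   
│  1 │  9 │ 11 │  4 │   
├────┼────┼────┼────┤   
│ 15 │ 13 │  7 │  8 │   
├────┼────┼────┼────┤   
│ 10 │    │ 12 │  3 │   
└────┴────┴────┴────┘   
Moves: 0                
                        
                        
                        


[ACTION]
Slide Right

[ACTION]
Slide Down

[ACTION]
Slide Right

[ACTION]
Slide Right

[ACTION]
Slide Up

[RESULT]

┌────┬────┬────┬────┐   
│  2 │  6 │ 14 │  5 │   
├────┼────┼────┼────┤   
│  1 │  9 │ 11 │  4 │   
├────┼────┼────┼────┤   
│ 15 │ 13 │  7 │  8 │   
├────┼────┼────┼────┤   
│    │ 10 │ 12 │  3 │   
└────┴────┴────┴────┘   
Moves: 3                
                        
                        
                        


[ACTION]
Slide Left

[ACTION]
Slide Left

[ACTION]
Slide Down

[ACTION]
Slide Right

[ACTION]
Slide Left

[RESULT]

┌────┬────┬────┬────┐   
│  2 │  6 │ 14 │  5 │   
├────┼────┼────┼────┤   
│  1 │  9 │ 11 │  4 │   
├────┼────┼────┼────┤   
│ 15 │ 13 │    │  8 │   
├────┼────┼────┼────┤   
│ 10 │ 12 │  7 │  3 │   
└────┴────┴────┴────┘   
Moves: 8                
                        
                        
                        


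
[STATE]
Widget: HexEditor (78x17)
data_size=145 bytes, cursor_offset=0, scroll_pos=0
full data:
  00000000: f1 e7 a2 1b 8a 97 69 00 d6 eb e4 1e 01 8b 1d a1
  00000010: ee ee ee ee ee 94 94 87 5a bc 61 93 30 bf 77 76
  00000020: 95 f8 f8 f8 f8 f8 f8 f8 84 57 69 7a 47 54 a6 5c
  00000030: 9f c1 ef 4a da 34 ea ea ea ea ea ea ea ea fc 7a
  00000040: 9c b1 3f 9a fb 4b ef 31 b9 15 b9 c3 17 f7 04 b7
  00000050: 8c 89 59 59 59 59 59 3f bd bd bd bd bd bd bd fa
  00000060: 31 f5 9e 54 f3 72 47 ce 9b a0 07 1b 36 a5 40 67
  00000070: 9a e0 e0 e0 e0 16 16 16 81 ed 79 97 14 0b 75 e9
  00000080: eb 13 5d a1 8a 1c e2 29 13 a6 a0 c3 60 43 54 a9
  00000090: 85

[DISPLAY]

00000000  F1 e7 a2 1b 8a 97 69 00  d6 eb e4 1e 01 8b 1d a1  |......i.........|
00000010  ee ee ee ee ee 94 94 87  5a bc 61 93 30 bf 77 76  |........Z.a.0.wv|
00000020  95 f8 f8 f8 f8 f8 f8 f8  84 57 69 7a 47 54 a6 5c  |.........WizGT.\|
00000030  9f c1 ef 4a da 34 ea ea  ea ea ea ea ea ea fc 7a  |...J.4.........z|
00000040  9c b1 3f 9a fb 4b ef 31  b9 15 b9 c3 17 f7 04 b7  |..?..K.1........|
00000050  8c 89 59 59 59 59 59 3f  bd bd bd bd bd bd bd fa  |..YYYYY?........|
00000060  31 f5 9e 54 f3 72 47 ce  9b a0 07 1b 36 a5 40 67  |1..T.rG.....6.@g|
00000070  9a e0 e0 e0 e0 16 16 16  81 ed 79 97 14 0b 75 e9  |..........y...u.|
00000080  eb 13 5d a1 8a 1c e2 29  13 a6 a0 c3 60 43 54 a9  |..]....)....`CT.|
00000090  85                                                |.               |
                                                                              
                                                                              
                                                                              
                                                                              
                                                                              
                                                                              
                                                                              


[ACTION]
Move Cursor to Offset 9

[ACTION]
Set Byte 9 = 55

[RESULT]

00000000  f1 e7 a2 1b 8a 97 69 00  d6 55 e4 1e 01 8b 1d a1  |......i..U......|
00000010  ee ee ee ee ee 94 94 87  5a bc 61 93 30 bf 77 76  |........Z.a.0.wv|
00000020  95 f8 f8 f8 f8 f8 f8 f8  84 57 69 7a 47 54 a6 5c  |.........WizGT.\|
00000030  9f c1 ef 4a da 34 ea ea  ea ea ea ea ea ea fc 7a  |...J.4.........z|
00000040  9c b1 3f 9a fb 4b ef 31  b9 15 b9 c3 17 f7 04 b7  |..?..K.1........|
00000050  8c 89 59 59 59 59 59 3f  bd bd bd bd bd bd bd fa  |..YYYYY?........|
00000060  31 f5 9e 54 f3 72 47 ce  9b a0 07 1b 36 a5 40 67  |1..T.rG.....6.@g|
00000070  9a e0 e0 e0 e0 16 16 16  81 ed 79 97 14 0b 75 e9  |..........y...u.|
00000080  eb 13 5d a1 8a 1c e2 29  13 a6 a0 c3 60 43 54 a9  |..]....)....`CT.|
00000090  85                                                |.               |
                                                                              
                                                                              
                                                                              
                                                                              
                                                                              
                                                                              
                                                                              


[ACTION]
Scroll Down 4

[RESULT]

00000040  9c b1 3f 9a fb 4b ef 31  b9 15 b9 c3 17 f7 04 b7  |..?..K.1........|
00000050  8c 89 59 59 59 59 59 3f  bd bd bd bd bd bd bd fa  |..YYYYY?........|
00000060  31 f5 9e 54 f3 72 47 ce  9b a0 07 1b 36 a5 40 67  |1..T.rG.....6.@g|
00000070  9a e0 e0 e0 e0 16 16 16  81 ed 79 97 14 0b 75 e9  |..........y...u.|
00000080  eb 13 5d a1 8a 1c e2 29  13 a6 a0 c3 60 43 54 a9  |..]....)....`CT.|
00000090  85                                                |.               |
                                                                              
                                                                              
                                                                              
                                                                              
                                                                              
                                                                              
                                                                              
                                                                              
                                                                              
                                                                              
                                                                              


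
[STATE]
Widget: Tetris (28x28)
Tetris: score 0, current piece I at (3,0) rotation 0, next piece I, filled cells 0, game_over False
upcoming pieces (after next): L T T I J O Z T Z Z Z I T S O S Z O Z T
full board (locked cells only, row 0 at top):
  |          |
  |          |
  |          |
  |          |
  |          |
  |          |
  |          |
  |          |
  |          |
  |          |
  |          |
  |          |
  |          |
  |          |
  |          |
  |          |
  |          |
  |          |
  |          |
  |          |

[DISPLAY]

   ████   │Next:            
          │████             
          │                 
          │                 
          │                 
          │                 
          │Score:           
          │0                
          │                 
          │                 
          │                 
          │                 
          │                 
          │                 
          │                 
          │                 
          │                 
          │                 
          │                 
          │                 
          │                 
          │                 
          │                 
          │                 
          │                 
          │                 
          │                 
          │                 


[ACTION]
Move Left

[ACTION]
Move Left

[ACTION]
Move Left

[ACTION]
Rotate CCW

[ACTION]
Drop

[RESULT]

          │Next:            
█         │████             
█         │                 
█         │                 
█         │                 
          │                 
          │Score:           
          │0                
          │                 
          │                 
          │                 
          │                 
          │                 
          │                 
          │                 
          │                 
          │                 
          │                 
          │                 
          │                 
          │                 
          │                 
          │                 
          │                 
          │                 
          │                 
          │                 
          │                 


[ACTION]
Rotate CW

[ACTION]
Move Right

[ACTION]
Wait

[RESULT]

          │Next:            
          │████             
 ████     │                 
          │                 
          │                 
          │                 
          │Score:           
          │0                
          │                 
          │                 
          │                 
          │                 
          │                 
          │                 
          │                 
          │                 
          │                 
          │                 
          │                 
          │                 
          │                 
          │                 
          │                 
          │                 
          │                 
          │                 
          │                 
          │                 


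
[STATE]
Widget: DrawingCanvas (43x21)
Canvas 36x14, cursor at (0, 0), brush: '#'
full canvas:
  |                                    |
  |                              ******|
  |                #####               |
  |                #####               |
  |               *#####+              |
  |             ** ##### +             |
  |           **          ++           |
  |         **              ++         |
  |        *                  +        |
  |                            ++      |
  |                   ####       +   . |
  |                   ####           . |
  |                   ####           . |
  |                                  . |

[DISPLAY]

+                                          
                              ******       
                #####                      
                #####                      
               *#####+                     
             ** ##### +                    
           **          ++                  
         **              ++                
        *                  +               
                            ++             
                   ####       +   .        
                   ####           .        
                   ####           .        
                                  .        
                                           
                                           
                                           
                                           
                                           
                                           
                                           


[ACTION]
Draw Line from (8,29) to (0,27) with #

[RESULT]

+                          #               
                           #  ******       
                #####       #              
                #####       #              
               *#####+      #              
             ** ##### +     #              
           **          ++    #             
         **              ++  #             
        *                  + #             
                            ++             
                   ####       +   .        
                   ####           .        
                   ####           .        
                                  .        
                                           
                                           
                                           
                                           
                                           
                                           
                                           


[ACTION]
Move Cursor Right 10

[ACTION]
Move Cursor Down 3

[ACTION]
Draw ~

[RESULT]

                           #               
                           #  ******       
                #####       #              
          ~     #####       #              
               *#####+      #              
             ** ##### +     #              
           **          ++    #             
         **              ++  #             
        *                  + #             
                            ++             
                   ####       +   .        
                   ####           .        
                   ####           .        
                                  .        
                                           
                                           
                                           
                                           
                                           
                                           
                                           


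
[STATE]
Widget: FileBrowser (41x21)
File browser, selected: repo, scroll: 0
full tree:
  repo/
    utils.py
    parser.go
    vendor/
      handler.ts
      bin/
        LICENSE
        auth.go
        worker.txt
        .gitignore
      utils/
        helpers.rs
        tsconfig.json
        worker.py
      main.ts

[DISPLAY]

> [-] repo/                              
    utils.py                             
    parser.go                            
    [+] vendor/                          
                                         
                                         
                                         
                                         
                                         
                                         
                                         
                                         
                                         
                                         
                                         
                                         
                                         
                                         
                                         
                                         
                                         


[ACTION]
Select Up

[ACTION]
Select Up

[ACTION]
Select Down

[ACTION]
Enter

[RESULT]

  [-] repo/                              
  > utils.py                             
    parser.go                            
    [+] vendor/                          
                                         
                                         
                                         
                                         
                                         
                                         
                                         
                                         
                                         
                                         
                                         
                                         
                                         
                                         
                                         
                                         
                                         


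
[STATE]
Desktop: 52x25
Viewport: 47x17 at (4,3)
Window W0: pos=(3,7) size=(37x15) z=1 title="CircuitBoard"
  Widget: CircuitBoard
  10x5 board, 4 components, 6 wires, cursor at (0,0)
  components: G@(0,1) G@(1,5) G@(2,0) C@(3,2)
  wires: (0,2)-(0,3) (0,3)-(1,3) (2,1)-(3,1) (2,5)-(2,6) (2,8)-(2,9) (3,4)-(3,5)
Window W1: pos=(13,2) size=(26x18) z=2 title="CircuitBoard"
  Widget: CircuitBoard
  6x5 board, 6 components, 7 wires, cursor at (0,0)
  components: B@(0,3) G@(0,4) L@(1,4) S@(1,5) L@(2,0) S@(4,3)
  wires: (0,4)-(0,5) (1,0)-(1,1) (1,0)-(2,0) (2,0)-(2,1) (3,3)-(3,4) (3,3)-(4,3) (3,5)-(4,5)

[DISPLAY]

         ┃ CircuitBoard           ┃            
         ┠────────────────────────┨            
         ┃   0 1 2 3 4 5          ┃            
         ┃0  [.]          B   G ─ ┃            
━━━━━━━━━┃                        ┃┓           
 CircuitB┃1   · ─ ·           L   ┃┃           
─────────┃    │                   ┃┨           
   0 1 2 ┃2   L ─ ·               ┃┃           
0  [.]  G┃                        ┃┃           
         ┃3               · ─ ·   ┃┃           
1        ┃                │       ┃┃           
         ┃4               S       ┃┃           
2   G   ·┃Cursor: (0,0)           ┃┃           
        │┃                        ┃┃           
3       ·┃                        ┃┃           
         ┃                        ┃┃           
4        ┗━━━━━━━━━━━━━━━━━━━━━━━━┛┃           


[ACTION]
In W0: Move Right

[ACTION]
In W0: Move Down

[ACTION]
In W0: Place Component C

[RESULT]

         ┃ CircuitBoard           ┃            
         ┠────────────────────────┨            
         ┃   0 1 2 3 4 5          ┃            
         ┃0  [.]          B   G ─ ┃            
━━━━━━━━━┃                        ┃┓           
 CircuitB┃1   · ─ ·           L   ┃┃           
─────────┃    │                   ┃┨           
   0 1 2 ┃2   L ─ ·               ┃┃           
0       G┃                        ┃┃           
         ┃3               · ─ ·   ┃┃           
1      [C┃                │       ┃┃           
         ┃4               S       ┃┃           
2   G   ·┃Cursor: (0,0)           ┃┃           
        │┃                        ┃┃           
3       ·┃                        ┃┃           
         ┃                        ┃┃           
4        ┗━━━━━━━━━━━━━━━━━━━━━━━━┛┃           


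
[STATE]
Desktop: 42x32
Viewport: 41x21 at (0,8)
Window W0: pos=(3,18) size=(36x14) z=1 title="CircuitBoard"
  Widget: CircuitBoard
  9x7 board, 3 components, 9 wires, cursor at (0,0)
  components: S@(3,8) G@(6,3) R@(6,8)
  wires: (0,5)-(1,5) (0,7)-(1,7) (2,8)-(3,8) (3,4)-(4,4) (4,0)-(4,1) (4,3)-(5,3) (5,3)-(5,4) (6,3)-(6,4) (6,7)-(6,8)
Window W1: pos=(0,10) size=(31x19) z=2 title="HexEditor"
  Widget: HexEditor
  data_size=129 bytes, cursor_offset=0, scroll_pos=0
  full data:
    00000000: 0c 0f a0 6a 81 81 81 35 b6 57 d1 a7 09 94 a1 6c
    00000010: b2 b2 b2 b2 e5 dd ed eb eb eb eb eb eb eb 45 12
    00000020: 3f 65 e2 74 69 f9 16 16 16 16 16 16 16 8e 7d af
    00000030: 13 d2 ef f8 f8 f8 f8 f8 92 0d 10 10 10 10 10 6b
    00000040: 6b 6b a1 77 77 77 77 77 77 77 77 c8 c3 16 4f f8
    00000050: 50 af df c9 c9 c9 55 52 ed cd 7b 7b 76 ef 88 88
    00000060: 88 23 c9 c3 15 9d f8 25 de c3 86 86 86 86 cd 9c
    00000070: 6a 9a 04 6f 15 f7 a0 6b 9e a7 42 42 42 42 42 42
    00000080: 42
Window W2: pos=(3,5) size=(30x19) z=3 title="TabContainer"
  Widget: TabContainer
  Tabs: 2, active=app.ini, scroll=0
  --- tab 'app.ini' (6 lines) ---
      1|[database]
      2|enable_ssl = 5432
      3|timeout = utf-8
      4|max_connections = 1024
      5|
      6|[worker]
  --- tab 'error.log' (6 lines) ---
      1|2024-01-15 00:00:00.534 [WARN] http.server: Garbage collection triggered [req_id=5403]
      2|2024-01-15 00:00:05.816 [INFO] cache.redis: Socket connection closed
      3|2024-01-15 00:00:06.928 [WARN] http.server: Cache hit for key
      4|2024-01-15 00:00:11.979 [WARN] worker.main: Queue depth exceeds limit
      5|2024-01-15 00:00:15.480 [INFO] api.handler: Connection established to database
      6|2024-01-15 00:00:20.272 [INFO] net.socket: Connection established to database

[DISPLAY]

   ┃[app.ini]│ error.log        ┃        
   ┃────────────────────────────┃        
┏━━┃[database]                  ┃        
┃ H┃enable_ssl = 5432           ┃        
┠──┃timeout = utf-8             ┃        
┃00┃max_connections = 1024      ┃        
┃00┃                            ┃        
┃00┃[worker]                    ┃        
┃00┃                            ┃        
┃00┃                            ┃        
┃00┃                            ┃━━━━━┓  
┃00┃                            ┃     ┃  
┃00┃                            ┃─────┨  
┃00┃                            ┃     ┃  
┃  ┃                            ┃   · ┃  
┃  ┗━━━━━━━━━━━━━━━━━━━━━━━━━━━━┛   │ ┃  
┃                             ┃     · ┃  
┃                             ┃       ┃  
┃                             ┃       ┃  
┃                             ┃       ┃  
┗━━━━━━━━━━━━━━━━━━━━━━━━━━━━━┛       ┃  


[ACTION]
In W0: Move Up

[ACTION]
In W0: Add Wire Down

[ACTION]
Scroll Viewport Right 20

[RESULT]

  ┃[app.ini]│ error.log        ┃         
  ┃────────────────────────────┃         
━━┃[database]                  ┃         
 H┃enable_ssl = 5432           ┃         
──┃timeout = utf-8             ┃         
00┃max_connections = 1024      ┃         
00┃                            ┃         
00┃[worker]                    ┃         
00┃                            ┃         
00┃                            ┃         
00┃                            ┃━━━━━┓   
00┃                            ┃     ┃   
00┃                            ┃─────┨   
00┃                            ┃     ┃   
  ┃                            ┃   · ┃   
  ┗━━━━━━━━━━━━━━━━━━━━━━━━━━━━┛   │ ┃   
                             ┃     · ┃   
                             ┃       ┃   
                             ┃       ┃   
                             ┃       ┃   
━━━━━━━━━━━━━━━━━━━━━━━━━━━━━┛       ┃   


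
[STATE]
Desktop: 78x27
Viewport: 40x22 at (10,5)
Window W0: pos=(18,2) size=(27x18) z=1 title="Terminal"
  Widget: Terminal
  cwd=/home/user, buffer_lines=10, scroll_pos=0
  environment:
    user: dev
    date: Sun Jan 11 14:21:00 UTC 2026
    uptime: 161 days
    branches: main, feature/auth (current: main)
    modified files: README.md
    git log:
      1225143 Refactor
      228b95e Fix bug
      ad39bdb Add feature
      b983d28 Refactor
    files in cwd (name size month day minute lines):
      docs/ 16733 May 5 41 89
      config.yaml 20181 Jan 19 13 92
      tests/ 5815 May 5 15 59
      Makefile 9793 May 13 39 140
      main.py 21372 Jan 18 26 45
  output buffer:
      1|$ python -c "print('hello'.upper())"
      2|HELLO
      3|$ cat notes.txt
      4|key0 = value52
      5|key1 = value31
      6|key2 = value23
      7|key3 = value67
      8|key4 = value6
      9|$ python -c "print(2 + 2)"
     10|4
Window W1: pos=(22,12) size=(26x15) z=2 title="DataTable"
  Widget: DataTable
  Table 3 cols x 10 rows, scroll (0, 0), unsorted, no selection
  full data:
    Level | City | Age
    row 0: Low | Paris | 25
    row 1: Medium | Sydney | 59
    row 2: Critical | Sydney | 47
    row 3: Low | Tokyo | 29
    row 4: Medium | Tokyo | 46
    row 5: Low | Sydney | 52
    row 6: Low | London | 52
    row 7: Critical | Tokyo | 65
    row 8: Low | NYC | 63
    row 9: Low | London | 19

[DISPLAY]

        ┃$ python -c "print('hello┃     
        ┃HELLO                    ┃     
        ┃$ cat notes.txt          ┃     
        ┃key0 = value52           ┃     
        ┃key1 = value31           ┃     
        ┃key2 = value23           ┃     
        ┃key3 = value67           ┃     
        ┃key┏━━━━━━━━━━━━━━━━━━━━━━━━┓  
        ┃$ p┃ DataTable              ┃  
        ┃4  ┠────────────────────────┨  
        ┃$ █┃Level   │City  │Age     ┃  
        ┃   ┃────────┼──────┼───     ┃  
        ┃   ┃Low     │Paris │25      ┃  
        ┃   ┃Medium  │Sydney│59      ┃  
        ┗━━━┃Critical│Sydney│47      ┃  
            ┃Low     │Tokyo │29      ┃  
            ┃Medium  │Tokyo │46      ┃  
            ┃Low     │Sydney│52      ┃  
            ┃Low     │London│52      ┃  
            ┃Critical│Tokyo │65      ┃  
            ┃Low     │NYC   │63      ┃  
            ┗━━━━━━━━━━━━━━━━━━━━━━━━┛  


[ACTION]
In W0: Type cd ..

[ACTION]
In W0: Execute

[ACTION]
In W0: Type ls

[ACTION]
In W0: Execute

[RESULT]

        ┃HELLO                    ┃     
        ┃$ cat notes.txt          ┃     
        ┃key0 = value52           ┃     
        ┃key1 = value31           ┃     
        ┃key2 = value23           ┃     
        ┃key3 = value67           ┃     
        ┃key4 = value6            ┃     
        ┃$ p┏━━━━━━━━━━━━━━━━━━━━━━━━┓  
        ┃4  ┃ DataTable              ┃  
        ┃$ c┠────────────────────────┨  
        ┃   ┃Level   │City  │Age     ┃  
        ┃$ l┃────────┼──────┼───     ┃  
        ┃doc┃Low     │Paris │25      ┃  
        ┃$ █┃Medium  │Sydney│59      ┃  
        ┗━━━┃Critical│Sydney│47      ┃  
            ┃Low     │Tokyo │29      ┃  
            ┃Medium  │Tokyo │46      ┃  
            ┃Low     │Sydney│52      ┃  
            ┃Low     │London│52      ┃  
            ┃Critical│Tokyo │65      ┃  
            ┃Low     │NYC   │63      ┃  
            ┗━━━━━━━━━━━━━━━━━━━━━━━━┛  
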